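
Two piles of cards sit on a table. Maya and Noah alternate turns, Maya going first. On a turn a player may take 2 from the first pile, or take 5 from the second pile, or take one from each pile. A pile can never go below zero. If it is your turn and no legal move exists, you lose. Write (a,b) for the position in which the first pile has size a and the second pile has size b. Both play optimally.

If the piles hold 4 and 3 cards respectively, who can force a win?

Work bottom-up. With no move the player to move loses. Otherwise the position is W if at least one move leads to an L position for the opponent, and L if every move leads to a W.
No move ever increases a pile, so every position that can arise here has a ≤ 4 and b ≤ 3; it is enough to label the cells with 0 ≤ a ≤ 4 and 0 ≤ b ≤ 3.
Every move lowers a or b (never raises either), so fill the grid row by row in increasing a, and left to right within a row: each cell's successors are then already labelled.
      b=0  b=1  b=2  b=3
a=0:    L    L    L    L
a=1:    L    W    W    W
a=2:    W    W    W    W
a=3:    W    L    L    L
a=4:    L    L    W    W
Cells with no legal move (terminal, hence L): (0,0), (0,1), (0,2), (0,3), (1,0).
The remaining L cells, each justified by listing all of its moves:
(3,1): L (options (1,1)(W), (2,0)(W) are all W)
(3,2): L (options (1,2)(W), (2,1)(W) are all W)
(3,3): L (options (1,3)(W), (2,2)(W) are all W)
(4,0): L (sole option (2,0)(W) is W)
(4,1): L (options (2,1)(W), (3,0)(W) are all W)
Every other cell has at least one move into one of the L cells above, so it is W.
The starting position (4,3) is W: Maya should move to (3,2), handing over an L position.

Maya wins.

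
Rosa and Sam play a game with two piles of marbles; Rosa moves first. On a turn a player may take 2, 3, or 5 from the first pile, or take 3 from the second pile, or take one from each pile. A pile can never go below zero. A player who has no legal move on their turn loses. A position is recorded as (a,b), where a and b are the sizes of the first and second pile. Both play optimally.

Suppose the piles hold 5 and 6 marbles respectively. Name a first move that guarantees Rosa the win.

Move to (0,6).

Work bottom-up. With no move the player to move loses. Otherwise the position is W if at least one move leads to an L position for the opponent, and L if every move leads to a W.
No move ever increases a pile, so every position that can arise here has a ≤ 5 and b ≤ 6; it is enough to label the cells with 0 ≤ a ≤ 5 and 0 ≤ b ≤ 6.
Every move lowers a or b (never raises either), so fill the grid row by row in increasing a, and left to right within a row: each cell's successors are then already labelled.
      b=0  b=1  b=2  b=3  b=4  b=5  b=6
a=0:    L    L    L    W    W    W    L
a=1:    L    W    W    W    L    L    L
a=2:    W    W    W    L    L    W    W
a=3:    W    W    W    L    W    W    W
a=4:    W    L    L    W    W    W    W
a=5:    W    W    W    W    W    L    W
Cells with no legal move (terminal, hence L): (0,0), (0,1), (0,2), (1,0).
The remaining L cells, each justified by listing all of its moves:
(0,6): →(0,3)(W) only, which is W, so L
(1,4): →(1,1)(W), (0,3)(W) — all W, so L
(1,5): →(1,2)(W), (0,4)(W) — all W, so L
(1,6): →(1,3)(W), (0,5)(W) — all W, so L
(2,3): →(0,3)(W), (2,0)(W), (1,2)(W) — all W, so L
(2,4): →(0,4)(W), (2,1)(W), (1,3)(W) — all W, so L
(3,3): →(1,3)(W), (0,3)(W), (3,0)(W), (2,2)(W) — all W, so L
(4,1): →(2,1)(W), (1,1)(W), (3,0)(W) — all W, so L
(4,2): →(2,2)(W), (1,2)(W), (3,1)(W) — all W, so L
(5,5): →(3,5)(W), (2,5)(W), (0,5)(W), (5,2)(W), (4,4)(W) — all W, so L
Every other cell has at least one move into one of the L cells above, so it is W.
From (5,6), the L positions reachable in one move are: (0,6).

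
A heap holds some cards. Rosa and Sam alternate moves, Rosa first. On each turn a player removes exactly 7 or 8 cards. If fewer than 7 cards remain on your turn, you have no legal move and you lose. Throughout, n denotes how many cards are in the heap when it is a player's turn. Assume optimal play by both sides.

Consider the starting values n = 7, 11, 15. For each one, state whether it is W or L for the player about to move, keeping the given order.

Classify positions by backward induction: terminal positions (no move available) are L. From any other position, the mover wins iff some move reaches an L.
n=0: no move → L
n=1: no move → L
n=2: no move → L
n=3: no move → L
n=4: no move → L
n=5: no move → L
n=6: no move → L
n=7: W (go to 0, an L position)
n=8: W (go to 1, an L position)
n=9: W (go to 2, an L position)
n=10: W (go to 3, an L position)
n=11: W (go to 4, an L position)
n=12: W (go to 5, an L position)
n=13: W (go to 6, an L position)
n=14: W (go to 6, an L position)
n=15: L (options 8(W), 7(W) are all W)

7: W, 11: W, 15: L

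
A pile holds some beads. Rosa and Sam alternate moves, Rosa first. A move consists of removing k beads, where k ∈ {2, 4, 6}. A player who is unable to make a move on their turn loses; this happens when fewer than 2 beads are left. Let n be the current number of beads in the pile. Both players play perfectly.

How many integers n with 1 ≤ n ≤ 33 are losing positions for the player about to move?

9

Build the W/L table. Terminal = L. A non-terminal position is W if it has a move to some L; otherwise it is L.
n=0: no move → L
n=1: no move → L
n=2: →0(L), so W
n=3: →1(L), so W
n=4: →0(L), so W
n=5: →1(L), so W
n=6: →0(L), so W
n=7: →1(L), so W
n=8: →6(W), 4(W), 2(W) — all W, so L
n=9: →7(W), 5(W), 3(W) — all W, so L
n=10: →8(L), so W
n=11: →9(L), so W
n=12: →8(L), so W
n=13: →9(L), so W
n=14: →8(L), so W
n=15: →9(L), so W
n=16: →14(W), 12(W), 10(W) — all W, so L
n=17: →15(W), 13(W), 11(W) — all W, so L
n=18: →16(L), so W
n=19: →17(L), so W
n=20: →16(L), so W
n=21: →17(L), so W
n=22: →16(L), so W
n=23: →17(L), so W
n=24: →22(W), 20(W), 18(W) — all W, so L
n=25: →23(W), 21(W), 19(W) — all W, so L
n=26: →24(L), so W
n=27: →25(L), so W
n=28: →24(L), so W
n=29: →25(L), so W
n=30: →24(L), so W
n=31: →25(L), so W
n=32: →30(W), 28(W), 26(W) — all W, so L
n=33: →31(W), 29(W), 27(W) — all W, so L
L entries with 1 ≤ n ≤ 33 (n=0 is outside the asked range and is not counted): n = 1, 8, 9, 16, 17, 24, 25, 32, 33; that makes 9.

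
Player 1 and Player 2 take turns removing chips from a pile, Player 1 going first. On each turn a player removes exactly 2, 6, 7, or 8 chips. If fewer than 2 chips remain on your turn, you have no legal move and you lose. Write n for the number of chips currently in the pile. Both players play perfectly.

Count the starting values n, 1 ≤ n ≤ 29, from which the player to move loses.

9

Positions with no move are L. A position that does have a move is losing for the player to move precisely when every available move leads to a winning position for the opponent. Fill in the labels:
n=0: no move → L
n=1: no move → L
n=2: →0(L), so W
n=3: →1(L), so W
n=4: →2(W) only, which is W, so L
n=5: →3(W) only, which is W, so L
n=6: →4(L), so W
n=7: →5(L), so W
n=8: →1(L), so W
n=9: →1(L), so W
n=10: →4(L), so W
n=11: →5(L), so W
n=12: →5(L), so W
n=13: →5(L), so W
n=14: →12(W), 8(W), 7(W), 6(W) — all W, so L
n=15: →13(W), 9(W), 8(W), 7(W) — all W, so L
n=16: →14(L), so W
n=17: →15(L), so W
n=18: →16(W), 12(W), 11(W), 10(W) — all W, so L
n=19: →17(W), 13(W), 12(W), 11(W) — all W, so L
n=20: →18(L), so W
n=21: →19(L), so W
n=22: →15(L), so W
n=23: →15(L), so W
n=24: →18(L), so W
n=25: →19(L), so W
n=26: →19(L), so W
n=27: →19(L), so W
n=28: →26(W), 22(W), 21(W), 20(W) — all W, so L
n=29: →27(W), 23(W), 22(W), 21(W) — all W, so L
L entries with 1 ≤ n ≤ 29 (n=0 is outside the asked range and is not counted): n = 1, 4, 5, 14, 15, 18, 19, 28, 29; that makes 9.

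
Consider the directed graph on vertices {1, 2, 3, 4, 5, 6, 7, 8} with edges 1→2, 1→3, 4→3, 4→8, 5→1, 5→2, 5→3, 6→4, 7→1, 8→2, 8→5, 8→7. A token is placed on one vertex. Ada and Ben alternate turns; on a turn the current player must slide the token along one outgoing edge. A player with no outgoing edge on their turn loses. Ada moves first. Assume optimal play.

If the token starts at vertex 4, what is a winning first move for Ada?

Classify positions by backward induction: terminal positions (no move available) are L. From any other position, the mover wins iff some move reaches an L.
Every edge goes from a vertex to one that appears earlier in the order 2, 3, 1, 7, 5, 8, 4, 6, so processing vertices in that order labels each vertex after all of its successors.
2: no outgoing edge → L
3: no outgoing edge → L
1: reaches L-position 3 → W
7: only reaches 1(W), which is W → L
5: reaches L-position 3 → W
8: reaches L-position 7 → W
4: reaches L-position 3 → W
6: only reaches 4(W), which is W → L
From 4, the L positions reachable in one move are: 3.

Move to 3.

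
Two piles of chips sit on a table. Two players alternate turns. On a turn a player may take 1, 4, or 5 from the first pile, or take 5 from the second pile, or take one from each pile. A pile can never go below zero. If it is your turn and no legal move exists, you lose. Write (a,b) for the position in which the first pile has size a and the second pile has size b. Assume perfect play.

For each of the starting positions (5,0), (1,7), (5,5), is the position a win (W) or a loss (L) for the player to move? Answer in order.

(5,0): W, (1,7): L, (5,5): W

Classify positions by backward induction: terminal positions (no move available) are L. From any other position, the mover wins iff some move reaches an L.
No move ever increases a pile, so every position that can arise here has a ≤ 5 and b ≤ 7; it is enough to label the cells with 0 ≤ a ≤ 5 and 0 ≤ b ≤ 7.
Every move lowers a or b (never raises either), so fill the grid row by row in increasing a, and left to right within a row: each cell's successors are then already labelled.
      b=0  b=1  b=2  b=3  b=4  b=5  b=6  b=7
a=0:    L    L    L    L    L    W    W    W
a=1:    W    W    W    W    W    W    L    L
a=2:    L    L    L    L    L    W    W    W
a=3:    W    W    W    W    W    W    L    L
a=4:    W    W    W    W    W    L    W    W
a=5:    W    W    W    W    W    W    W    W
Cells with no legal move (terminal, hence L): (0,0), (0,1), (0,2), (0,3), (0,4).
The remaining L cells, each justified by listing all of its moves:
(1,6): only reaches (0,6)(W), (1,1)(W), (0,5)(W), all W → L
(1,7): only reaches (0,7)(W), (1,2)(W), (0,6)(W), all W → L
(2,0): only reaches (1,0)(W), which is W → L
(2,1): only reaches (1,1)(W), (1,0)(W), all W → L
(2,2): only reaches (1,2)(W), (1,1)(W), all W → L
(2,3): only reaches (1,3)(W), (1,2)(W), all W → L
(2,4): only reaches (1,4)(W), (1,3)(W), all W → L
(3,6): only reaches (2,6)(W), (3,1)(W), (2,5)(W), all W → L
(3,7): only reaches (2,7)(W), (3,2)(W), (2,6)(W), all W → L
(4,5): only reaches (3,5)(W), (0,5)(W), (4,0)(W), (3,4)(W), all W → L
Every other cell has at least one move into one of the L cells above, so it is W.
(5,0): the move to (0,0) reaches an L cell, so W
(1,7): one of the L cells justified above, so L
(5,5): the move to (4,5) reaches an L cell, so W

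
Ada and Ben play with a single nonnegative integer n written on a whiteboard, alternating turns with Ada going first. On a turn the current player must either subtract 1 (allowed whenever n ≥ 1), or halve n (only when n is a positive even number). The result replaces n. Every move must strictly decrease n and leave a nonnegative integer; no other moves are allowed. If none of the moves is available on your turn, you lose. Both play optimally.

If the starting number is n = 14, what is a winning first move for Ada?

Classify positions by backward induction: terminal positions (no move available) are L. From any other position, the mover wins iff some move reaches an L.
n=0: no move → L
n=1: can move to 0, which is L ⇒ W
n=2: the only move is to 1(W), a W ⇒ L
n=3: can move to 2, which is L ⇒ W
n=4: can move to 2, which is L ⇒ W
n=5: the only move is to 4(W), a W ⇒ L
n=6: can move to 5, which is L ⇒ W
n=7: the only move is to 6(W), a W ⇒ L
n=8: can move to 7, which is L ⇒ W
n=9: the only move is to 8(W), a W ⇒ L
n=10: can move to 5, which is L ⇒ W
n=11: the only move is to 10(W), a W ⇒ L
n=12: can move to 11, which is L ⇒ W
n=13: the only move is to 12(W), a W ⇒ L
n=14: can move to 7, which is L ⇒ W
From 14, the L positions reachable in one move are: 7, 13. Any move reaching one of these is winning.

Move to 7.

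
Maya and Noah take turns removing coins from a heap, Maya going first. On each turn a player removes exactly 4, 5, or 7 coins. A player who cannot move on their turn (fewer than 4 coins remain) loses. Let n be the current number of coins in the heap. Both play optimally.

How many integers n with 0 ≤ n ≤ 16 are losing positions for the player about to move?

8

Use the standard recursion: the mover loses at a terminal position; elsewhere, the mover wins exactly when some move hands the opponent an L position.
n=0: no move → L
n=1: no move → L
n=2: no move → L
n=3: no move → L
n=4: reaches L-position 0 → W
n=5: reaches L-position 1 → W
n=6: reaches L-position 2 → W
n=7: reaches L-position 3 → W
n=8: reaches L-position 3 → W
n=9: reaches L-position 2 → W
n=10: reaches L-position 3 → W
n=11: only reaches 7(W), 6(W), 4(W), all W → L
n=12: only reaches 8(W), 7(W), 5(W), all W → L
n=13: only reaches 9(W), 8(W), 6(W), all W → L
n=14: only reaches 10(W), 9(W), 7(W), all W → L
n=15: reaches L-position 11 → W
n=16: reaches L-position 12 → W
L entries with 0 ≤ n ≤ 16: n = 0, 1, 2, 3, 11, 12, 13, 14; that makes 8.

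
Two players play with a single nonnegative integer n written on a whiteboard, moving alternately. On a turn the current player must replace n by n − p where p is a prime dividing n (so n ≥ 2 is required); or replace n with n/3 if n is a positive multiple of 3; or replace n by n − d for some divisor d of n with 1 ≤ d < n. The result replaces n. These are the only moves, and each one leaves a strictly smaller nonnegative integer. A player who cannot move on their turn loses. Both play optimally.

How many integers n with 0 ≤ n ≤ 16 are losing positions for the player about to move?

5

Classify positions by backward induction: terminal positions (no move available) are L. From any other position, the mover wins iff some move reaches an L.
n=0: no move → L
n=1: no move → L
n=2: W (go to 0, an L position)
n=3: W (go to 0, an L position)
n=4: L (options 2(W), 3(W) are all W)
n=5: W (go to 0, an L position)
n=6: W (go to 4, an L position)
n=7: W (go to 0, an L position)
n=8: W (go to 4, an L position)
n=9: L (options 3(W), 6(W), 8(W) are all W)
n=10: W (go to 9, an L position)
n=11: W (go to 0, an L position)
n=12: W (go to 4, an L position)
n=13: W (go to 0, an L position)
n=14: L (options 7(W), 12(W), 13(W) are all W)
n=15: W (go to 14, an L position)
n=16: W (go to 14, an L position)
L entries with 0 ≤ n ≤ 16: n = 0, 1, 4, 9, 14; that makes 5.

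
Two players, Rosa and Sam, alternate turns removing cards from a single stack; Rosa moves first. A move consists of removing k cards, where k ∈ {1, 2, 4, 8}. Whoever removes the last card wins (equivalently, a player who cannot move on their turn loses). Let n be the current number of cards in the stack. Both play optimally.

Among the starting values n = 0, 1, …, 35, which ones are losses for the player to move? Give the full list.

Positions with no move are L. A position that does have a move is losing for the player to move precisely when every available move leads to a winning position for the opponent. Fill in the labels:
n=0: no move → L
n=1: W (go to 0, an L position)
n=2: W (go to 0, an L position)
n=3: L (options 2(W), 1(W) are all W)
n=4: W (go to 3, an L position)
n=5: W (go to 3, an L position)
n=6: L (options 5(W), 4(W), 2(W) are all W)
n=7: W (go to 6, an L position)
n=8: W (go to 6, an L position)
n=9: L (options 8(W), 7(W), 5(W), 1(W) are all W)
n=10: W (go to 9, an L position)
n=11: W (go to 9, an L position)
n=12: L (options 11(W), 10(W), 8(W), 4(W) are all W)
n=13: W (go to 12, an L position)
n=14: W (go to 12, an L position)
n=15: L (options 14(W), 13(W), 11(W), 7(W) are all W)
n=16: W (go to 15, an L position)
n=17: W (go to 15, an L position)
n=18: L (options 17(W), 16(W), 14(W), 10(W) are all W)
n=19: W (go to 18, an L position)
n=20: W (go to 18, an L position)
n=21: L (options 20(W), 19(W), 17(W), 13(W) are all W)
n=22: W (go to 21, an L position)
n=23: W (go to 21, an L position)
n=24: L (options 23(W), 22(W), 20(W), 16(W) are all W)
n=25: W (go to 24, an L position)
n=26: W (go to 24, an L position)
n=27: L (options 26(W), 25(W), 23(W), 19(W) are all W)
n=28: W (go to 27, an L position)
n=29: W (go to 27, an L position)
n=30: L (options 29(W), 28(W), 26(W), 22(W) are all W)
n=31: W (go to 30, an L position)
n=32: W (go to 30, an L position)
n=33: L (options 32(W), 31(W), 29(W), 25(W) are all W)
n=34: W (go to 33, an L position)
n=35: W (go to 33, an L position)
The losing starting values of n are exactly the entries labelled L in this table (12 of them).

0, 3, 6, 9, 12, 15, 18, 21, 24, 27, 30, 33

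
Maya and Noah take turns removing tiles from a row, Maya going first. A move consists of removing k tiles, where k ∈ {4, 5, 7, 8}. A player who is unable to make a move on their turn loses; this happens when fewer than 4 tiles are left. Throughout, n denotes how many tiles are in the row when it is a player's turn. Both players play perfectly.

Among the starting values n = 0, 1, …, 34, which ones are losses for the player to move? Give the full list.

Positions with no move are L. A position that does have a move is losing for the player to move precisely when every available move leads to a winning position for the opponent. Fill in the labels:
n=0: no move → L
n=1: no move → L
n=2: no move → L
n=3: no move → L
n=4: can move to 0, which is L ⇒ W
n=5: can move to 1, which is L ⇒ W
n=6: can move to 2, which is L ⇒ W
n=7: can move to 3, which is L ⇒ W
n=8: can move to 3, which is L ⇒ W
n=9: can move to 2, which is L ⇒ W
n=10: can move to 3, which is L ⇒ W
n=11: can move to 3, which is L ⇒ W
n=12: moves to 8(W), 7(W), 5(W), 4(W); every one is W ⇒ L
n=13: moves to 9(W), 8(W), 6(W), 5(W); every one is W ⇒ L
n=14: moves to 10(W), 9(W), 7(W), 6(W); every one is W ⇒ L
n=15: moves to 11(W), 10(W), 8(W), 7(W); every one is W ⇒ L
n=16: can move to 12, which is L ⇒ W
n=17: can move to 13, which is L ⇒ W
n=18: can move to 14, which is L ⇒ W
n=19: can move to 15, which is L ⇒ W
n=20: can move to 15, which is L ⇒ W
n=21: can move to 14, which is L ⇒ W
n=22: can move to 15, which is L ⇒ W
n=23: can move to 15, which is L ⇒ W
n=24: moves to 20(W), 19(W), 17(W), 16(W); every one is W ⇒ L
n=25: moves to 21(W), 20(W), 18(W), 17(W); every one is W ⇒ L
n=26: moves to 22(W), 21(W), 19(W), 18(W); every one is W ⇒ L
n=27: moves to 23(W), 22(W), 20(W), 19(W); every one is W ⇒ L
n=28: can move to 24, which is L ⇒ W
n=29: can move to 25, which is L ⇒ W
n=30: can move to 26, which is L ⇒ W
n=31: can move to 27, which is L ⇒ W
n=32: can move to 27, which is L ⇒ W
n=33: can move to 26, which is L ⇒ W
n=34: can move to 27, which is L ⇒ W
The losing starting values of n are exactly the entries labelled L in this table (12 of them).

0, 1, 2, 3, 12, 13, 14, 15, 24, 25, 26, 27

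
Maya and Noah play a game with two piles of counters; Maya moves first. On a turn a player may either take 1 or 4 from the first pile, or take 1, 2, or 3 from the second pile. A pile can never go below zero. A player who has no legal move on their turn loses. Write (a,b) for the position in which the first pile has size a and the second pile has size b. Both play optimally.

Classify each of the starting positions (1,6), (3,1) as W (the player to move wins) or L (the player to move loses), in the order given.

(1,6): W, (3,1): L

Positions with no move are L. A position that does have a move is losing for the player to move precisely when every available move leads to a winning position for the opponent. Fill in the labels:
No move ever increases a pile, so every position that can arise here has a ≤ 3 and b ≤ 6; it is enough to label the cells with 0 ≤ a ≤ 3 and 0 ≤ b ≤ 6.
Every move lowers a or b (never raises either), so fill the grid row by row in increasing a, and left to right within a row: each cell's successors are then already labelled.
      b=0  b=1  b=2  b=3  b=4  b=5  b=6
a=0:    L    W    W    W    L    W    W
a=1:    W    L    W    W    W    L    W
a=2:    L    W    W    W    L    W    W
a=3:    W    L    W    W    W    L    W
Cells with no legal move (terminal, hence L): (0,0).
The remaining L cells, each justified by listing all of its moves:
(0,4): L (options (0,3)(W), (0,2)(W), (0,1)(W) are all W)
(1,1): L (options (0,1)(W), (1,0)(W) are all W)
(1,5): L (options (0,5)(W), (1,4)(W), (1,3)(W), (1,2)(W) are all W)
(2,0): L (sole option (1,0)(W) is W)
(2,4): L (options (1,4)(W), (2,3)(W), (2,2)(W), (2,1)(W) are all W)
(3,1): L (options (2,1)(W), (3,0)(W) are all W)
(3,5): L (options (2,5)(W), (3,4)(W), (3,3)(W), (3,2)(W) are all W)
Every other cell has at least one move into one of the L cells above, so it is W.
(1,6): the move to (1,5) reaches an L cell, so W
(3,1): one of the L cells justified above, so L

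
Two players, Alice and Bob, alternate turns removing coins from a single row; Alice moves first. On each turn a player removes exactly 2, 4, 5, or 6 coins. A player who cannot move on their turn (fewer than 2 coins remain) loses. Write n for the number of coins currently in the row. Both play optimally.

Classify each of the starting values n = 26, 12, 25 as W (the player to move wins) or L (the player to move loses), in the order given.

26: W, 12: W, 25: L

Work bottom-up. With no move the player to move loses. Otherwise the position is W if at least one move leads to an L position for the opponent, and L if every move leads to a W.
n=0: no move → L
n=1: no move → L
n=2: →0(L), so W
n=3: →1(L), so W
n=4: →0(L), so W
n=5: →1(L), so W
n=6: →1(L), so W
n=7: →1(L), so W
n=8: →6(W), 4(W), 3(W), 2(W) — all W, so L
n=9: →7(W), 5(W), 4(W), 3(W) — all W, so L
n=10: →8(L), so W
n=11: →9(L), so W
n=12: →8(L), so W
n=13: →9(L), so W
n=14: →9(L), so W
n=15: →9(L), so W
n=16: →14(W), 12(W), 11(W), 10(W) — all W, so L
n=17: →15(W), 13(W), 12(W), 11(W) — all W, so L
n=18: →16(L), so W
n=19: →17(L), so W
n=20: →16(L), so W
n=21: →17(L), so W
n=22: →17(L), so W
n=23: →17(L), so W
n=24: →22(W), 20(W), 19(W), 18(W) — all W, so L
n=25: →23(W), 21(W), 20(W), 19(W) — all W, so L
n=26: →24(L), so W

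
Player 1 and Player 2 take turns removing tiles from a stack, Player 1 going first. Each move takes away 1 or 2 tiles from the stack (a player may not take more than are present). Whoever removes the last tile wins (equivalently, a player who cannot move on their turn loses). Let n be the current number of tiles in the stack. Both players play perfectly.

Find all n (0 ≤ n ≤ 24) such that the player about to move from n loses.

0, 3, 6, 9, 12, 15, 18, 21, 24

Build the W/L table. Terminal = L. A non-terminal position is W if it has a move to some L; otherwise it is L.
n=0: no move → L
n=1: →0(L), so W
n=2: →0(L), so W
n=3: →2(W), 1(W) — all W, so L
n=4: →3(L), so W
n=5: →3(L), so W
n=6: →5(W), 4(W) — all W, so L
n=7: →6(L), so W
n=8: →6(L), so W
n=9: →8(W), 7(W) — all W, so L
n=10: →9(L), so W
n=11: →9(L), so W
n=12: →11(W), 10(W) — all W, so L
n=13: →12(L), so W
n=14: →12(L), so W
n=15: →14(W), 13(W) — all W, so L
n=16: →15(L), so W
n=17: →15(L), so W
n=18: →17(W), 16(W) — all W, so L
n=19: →18(L), so W
n=20: →18(L), so W
n=21: →20(W), 19(W) — all W, so L
n=22: →21(L), so W
n=23: →21(L), so W
n=24: →23(W), 22(W) — all W, so L
Reading off the rows marked L gives the requested list; there are 9 such values of n.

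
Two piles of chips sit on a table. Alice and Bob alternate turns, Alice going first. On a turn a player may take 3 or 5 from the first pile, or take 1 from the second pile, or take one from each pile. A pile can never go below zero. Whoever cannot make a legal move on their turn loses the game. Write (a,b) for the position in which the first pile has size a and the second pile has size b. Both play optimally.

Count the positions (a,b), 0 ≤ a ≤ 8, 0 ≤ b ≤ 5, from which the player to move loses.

Use the standard recursion: the mover loses at a terminal position; elsewhere, the mover wins exactly when some move hands the opponent an L position.
Every move lowers a or b (never raises either), so fill the grid row by row in increasing a, and left to right within a row: each cell's successors are then already labelled.
      b=0  b=1  b=2  b=3  b=4  b=5
a=0:    L    W    L    W    L    W
a=1:    L    W    L    W    L    W
a=2:    L    W    L    W    L    W
a=3:    W    W    W    W    W    W
a=4:    W    L    W    L    W    L
a=5:    W    L    W    L    W    L
a=6:    W    L    W    L    W    L
a=7:    W    W    W    W    W    W
a=8:    L    W    L    W    L    W
Cells with no legal move (terminal, hence L): (0,0), (1,0), (2,0).
The remaining L cells, each justified by listing all of its moves:
(0,2): L (sole option (0,1)(W) is W)
(0,4): L (sole option (0,3)(W) is W)
(1,2): L (options (1,1)(W), (0,1)(W) are all W)
(1,4): L (options (1,3)(W), (0,3)(W) are all W)
(2,2): L (options (2,1)(W), (1,1)(W) are all W)
(2,4): L (options (2,3)(W), (1,3)(W) are all W)
(4,1): L (options (1,1)(W), (4,0)(W), (3,0)(W) are all W)
(4,3): L (options (1,3)(W), (4,2)(W), (3,2)(W) are all W)
(4,5): L (options (1,5)(W), (4,4)(W), (3,4)(W) are all W)
(5,1): L (options (2,1)(W), (0,1)(W), (5,0)(W), (4,0)(W) are all W)
(5,3): L (options (2,3)(W), (0,3)(W), (5,2)(W), (4,2)(W) are all W)
(5,5): L (options (2,5)(W), (0,5)(W), (5,4)(W), (4,4)(W) are all W)
(6,1): L (options (3,1)(W), (1,1)(W), (6,0)(W), (5,0)(W) are all W)
(6,3): L (options (3,3)(W), (1,3)(W), (6,2)(W), (5,2)(W) are all W)
(6,5): L (options (3,5)(W), (1,5)(W), (6,4)(W), (5,4)(W) are all W)
(8,0): L (options (5,0)(W), (3,0)(W) are all W)
(8,2): L (options (5,2)(W), (3,2)(W), (8,1)(W), (7,1)(W) are all W)
(8,4): L (options (5,4)(W), (3,4)(W), (8,3)(W), (7,3)(W) are all W)
Every other cell has at least one move into one of the L cells above, so it is W.
L cells per row: a=0: 3, a=1: 3, a=2: 3, a=3: 0, a=4: 3, a=5: 3, a=6: 3, a=7: 0, a=8: 3; total 21.

21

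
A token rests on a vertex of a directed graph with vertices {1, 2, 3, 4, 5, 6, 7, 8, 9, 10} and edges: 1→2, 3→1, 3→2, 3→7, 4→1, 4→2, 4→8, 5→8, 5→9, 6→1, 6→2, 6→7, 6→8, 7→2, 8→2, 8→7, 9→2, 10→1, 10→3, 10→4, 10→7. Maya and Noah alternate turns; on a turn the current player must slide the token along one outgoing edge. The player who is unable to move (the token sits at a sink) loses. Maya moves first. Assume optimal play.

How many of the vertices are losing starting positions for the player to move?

3

Build the W/L table. Terminal = L. A non-terminal position is W if it has a move to some L; otherwise it is L.
Every edge goes from a vertex to one that appears earlier in the order 2, 7, 1, 8, 4, 3, 10, 6, 9, 5, so processing vertices in that order labels each vertex after all of its successors.
2: no outgoing edge → L
7: reaches L-position 2 → W
1: reaches L-position 2 → W
8: reaches L-position 2 → W
4: reaches L-position 2 → W
3: reaches L-position 2 → W
10: only reaches 3(W), 4(W), 1(W), 7(W), all W → L
6: reaches L-position 2 → W
9: reaches L-position 2 → W
5: only reaches 9(W), 8(W), all W → L
The L vertices are 2, 5, 10; that is 3 in all.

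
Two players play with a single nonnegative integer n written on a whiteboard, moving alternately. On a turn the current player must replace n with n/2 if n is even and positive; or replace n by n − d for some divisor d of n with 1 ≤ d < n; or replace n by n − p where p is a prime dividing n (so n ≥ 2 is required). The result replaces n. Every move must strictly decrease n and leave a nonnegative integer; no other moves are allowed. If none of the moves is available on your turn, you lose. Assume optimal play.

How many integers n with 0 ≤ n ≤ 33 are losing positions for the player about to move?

8

Work bottom-up. With no move the player to move loses. Otherwise the position is W if at least one move leads to an L position for the opponent, and L if every move leads to a W.
n=0: no move → L
n=1: no move → L
n=2: can move to 0, which is L ⇒ W
n=3: can move to 0, which is L ⇒ W
n=4: moves to 2(W), 3(W); every one is W ⇒ L
n=5: can move to 0, which is L ⇒ W
n=6: can move to 4, which is L ⇒ W
n=7: can move to 0, which is L ⇒ W
n=8: can move to 4, which is L ⇒ W
n=9: moves to 6(W), 8(W); every one is W ⇒ L
n=10: can move to 9, which is L ⇒ W
n=11: can move to 0, which is L ⇒ W
n=12: can move to 9, which is L ⇒ W
n=13: can move to 0, which is L ⇒ W
n=14: moves to 7(W), 12(W), 13(W); every one is W ⇒ L
n=15: can move to 14, which is L ⇒ W
n=16: can move to 14, which is L ⇒ W
n=17: can move to 0, which is L ⇒ W
n=18: can move to 9, which is L ⇒ W
n=19: can move to 0, which is L ⇒ W
n=20: moves to 10(W), 15(W), 16(W), 18(W), 19(W); every one is W ⇒ L
n=21: can move to 14, which is L ⇒ W
n=22: can move to 20, which is L ⇒ W
n=23: can move to 0, which is L ⇒ W
n=24: can move to 20, which is L ⇒ W
n=25: can move to 20, which is L ⇒ W
n=26: moves to 13(W), 24(W), 25(W); every one is W ⇒ L
n=27: can move to 26, which is L ⇒ W
n=28: can move to 14, which is L ⇒ W
n=29: can move to 0, which is L ⇒ W
n=30: can move to 20, which is L ⇒ W
n=31: can move to 0, which is L ⇒ W
n=32: moves to 16(W), 24(W), 28(W), 30(W), 31(W); every one is W ⇒ L
n=33: can move to 32, which is L ⇒ W
L entries with 0 ≤ n ≤ 33: n = 0, 1, 4, 9, 14, 20, 26, 32; that makes 8.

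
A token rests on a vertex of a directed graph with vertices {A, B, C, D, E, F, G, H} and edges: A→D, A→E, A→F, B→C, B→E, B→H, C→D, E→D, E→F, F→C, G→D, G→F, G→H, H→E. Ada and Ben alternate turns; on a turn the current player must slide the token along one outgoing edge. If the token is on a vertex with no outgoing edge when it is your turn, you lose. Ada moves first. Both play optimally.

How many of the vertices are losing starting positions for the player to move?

Label each position W (a win for the player to move) or L (a loss). A position with no legal move is L; any other position is W exactly when some move reaches an L, and L when every move reaches a W.
Every edge goes from a vertex to one that appears earlier in the order D, C, F, E, A, H, B, G, so processing vertices in that order labels each vertex after all of its successors.
D: no outgoing edge → L
C: can move to D, which is L ⇒ W
F: the only move is to C(W), a W ⇒ L
E: can move to F, which is L ⇒ W
A: can move to F, which is L ⇒ W
H: the only move is to E(W), a W ⇒ L
B: can move to H, which is L ⇒ W
G: can move to H, which is L ⇒ W
The L vertices are D, F, H; that is 3 in all.

3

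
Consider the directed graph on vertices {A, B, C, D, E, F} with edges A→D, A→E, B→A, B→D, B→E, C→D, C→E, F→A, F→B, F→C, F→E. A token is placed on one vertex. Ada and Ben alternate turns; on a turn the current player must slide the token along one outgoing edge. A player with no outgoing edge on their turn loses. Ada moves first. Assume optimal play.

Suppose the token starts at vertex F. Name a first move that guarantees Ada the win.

Classify positions by backward induction: terminal positions (no move available) are L. From any other position, the mover wins iff some move reaches an L.
Every edge goes from a vertex to one that appears earlier in the order E, D, A, C, B, F, so processing vertices in that order labels each vertex after all of its successors.
E: no outgoing edge → L
D: no outgoing edge → L
A: →D(L), so W
C: →D(L), so W
B: →D(L), so W
F: →E(L), so W
From F, the L positions reachable in one move are: E.

Move to E.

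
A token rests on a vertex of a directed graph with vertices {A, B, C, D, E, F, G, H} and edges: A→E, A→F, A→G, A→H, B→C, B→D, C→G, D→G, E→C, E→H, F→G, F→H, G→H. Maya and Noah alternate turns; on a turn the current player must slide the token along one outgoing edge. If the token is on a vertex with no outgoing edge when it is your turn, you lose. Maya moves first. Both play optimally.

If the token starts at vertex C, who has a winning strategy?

Work bottom-up. With no move the player to move loses. Otherwise the position is W if at least one move leads to an L position for the opponent, and L if every move leads to a W.
Every edge goes from a vertex to one that appears earlier in the order H, G, C, E, F, A, D, B, so processing vertices in that order labels each vertex after all of its successors.
H: no outgoing edge → L
G: reaches L-position H → W
C: only reaches G(W), which is W → L
E: reaches L-position C → W
F: reaches L-position H → W
A: reaches L-position H → W
D: only reaches G(W), which is W → L
B: reaches L-position D → W
The starting position C is L: whatever Maya does, the opponent receives a W position.

Noah wins.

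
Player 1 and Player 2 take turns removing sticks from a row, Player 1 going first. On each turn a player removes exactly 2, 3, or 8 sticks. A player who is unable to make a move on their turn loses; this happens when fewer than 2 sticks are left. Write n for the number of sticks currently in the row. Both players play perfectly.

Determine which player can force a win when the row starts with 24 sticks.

Player 1 wins.

Work bottom-up. With no move the player to move loses. Otherwise the position is W if at least one move leads to an L position for the opponent, and L if every move leads to a W.
n=0: no move → L
n=1: no move → L
n=2: can move to 0, which is L ⇒ W
n=3: can move to 1, which is L ⇒ W
n=4: can move to 1, which is L ⇒ W
n=5: moves to 3(W), 2(W); every one is W ⇒ L
n=6: moves to 4(W), 3(W); every one is W ⇒ L
n=7: can move to 5, which is L ⇒ W
n=8: can move to 6, which is L ⇒ W
n=9: can move to 6, which is L ⇒ W
n=10: moves to 8(W), 7(W), 2(W); every one is W ⇒ L
n=11: moves to 9(W), 8(W), 3(W); every one is W ⇒ L
n=12: can move to 10, which is L ⇒ W
n=13: can move to 11, which is L ⇒ W
n=14: can move to 11, which is L ⇒ W
n=15: moves to 13(W), 12(W), 7(W); every one is W ⇒ L
n=16: moves to 14(W), 13(W), 8(W); every one is W ⇒ L
n=17: can move to 15, which is L ⇒ W
n=18: can move to 16, which is L ⇒ W
n=19: can move to 16, which is L ⇒ W
n=20: moves to 18(W), 17(W), 12(W); every one is W ⇒ L
n=21: moves to 19(W), 18(W), 13(W); every one is W ⇒ L
n=22: can move to 20, which is L ⇒ W
n=23: can move to 21, which is L ⇒ W
n=24: can move to 21, which is L ⇒ W
The starting position 24 is W: Player 1 should remove 3, leaving 21, handing over an L position.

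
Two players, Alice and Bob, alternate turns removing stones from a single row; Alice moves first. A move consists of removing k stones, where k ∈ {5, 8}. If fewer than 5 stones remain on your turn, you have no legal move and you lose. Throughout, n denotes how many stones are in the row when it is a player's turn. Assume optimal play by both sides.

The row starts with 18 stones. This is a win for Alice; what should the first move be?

Remove 5, leaving 13.

Work bottom-up. With no move the player to move loses. Otherwise the position is W if at least one move leads to an L position for the opponent, and L if every move leads to a W.
n=0: no move → L
n=1: no move → L
n=2: no move → L
n=3: no move → L
n=4: no move → L
n=5: →0(L), so W
n=6: →1(L), so W
n=7: →2(L), so W
n=8: →3(L), so W
n=9: →4(L), so W
n=10: →2(L), so W
n=11: →3(L), so W
n=12: →4(L), so W
n=13: →8(W), 5(W) — all W, so L
n=14: →9(W), 6(W) — all W, so L
n=15: →10(W), 7(W) — all W, so L
n=16: →11(W), 8(W) — all W, so L
n=17: →12(W), 9(W) — all W, so L
n=18: →13(L), so W
From 18, the L positions reachable in one move are: 13.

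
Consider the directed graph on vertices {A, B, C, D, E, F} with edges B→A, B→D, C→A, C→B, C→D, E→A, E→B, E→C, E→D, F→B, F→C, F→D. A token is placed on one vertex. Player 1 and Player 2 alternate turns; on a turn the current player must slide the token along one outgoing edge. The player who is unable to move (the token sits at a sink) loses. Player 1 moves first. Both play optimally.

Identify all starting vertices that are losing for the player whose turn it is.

A, D

Compute win/loss labels from the base case upward. A position with no move is L. Any other position is W if it can reach an L in one move, else L.
Every edge goes from a vertex to one that appears earlier in the order A, D, B, C, E, F, so processing vertices in that order labels each vertex after all of its successors.
A: no outgoing edge → L
D: no outgoing edge → L
B: can move to D, which is L ⇒ W
C: can move to D, which is L ⇒ W
E: can move to D, which is L ⇒ W
F: can move to D, which is L ⇒ W
Reading off the rows marked L gives the requested list; there are 2 such vertices.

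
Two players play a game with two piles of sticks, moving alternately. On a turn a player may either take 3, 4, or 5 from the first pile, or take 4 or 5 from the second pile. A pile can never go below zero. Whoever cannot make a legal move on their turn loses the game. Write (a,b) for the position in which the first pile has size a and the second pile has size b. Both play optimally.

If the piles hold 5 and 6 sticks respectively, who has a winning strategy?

The second player wins.

Use the standard recursion: the mover loses at a terminal position; elsewhere, the mover wins exactly when some move hands the opponent an L position.
No move ever increases a pile, so every position that can arise here has a ≤ 5 and b ≤ 6; it is enough to label the cells with 0 ≤ a ≤ 5 and 0 ≤ b ≤ 6.
Every move lowers a or b (never raises either), so fill the grid row by row in increasing a, and left to right within a row: each cell's successors are then already labelled.
      b=0  b=1  b=2  b=3  b=4  b=5  b=6
a=0:    L    L    L    L    W    W    W
a=1:    L    L    L    L    W    W    W
a=2:    L    L    L    L    W    W    W
a=3:    W    W    W    W    L    L    L
a=4:    W    W    W    W    L    L    L
a=5:    W    W    W    W    L    L    L
Cells with no legal move (terminal, hence L): (0,0), (0,1), (0,2), (0,3), (1,0), (1,1), (1,2), (1,3), (2,0), (2,1), (2,2), (2,3).
The remaining L cells, each justified by listing all of its moves:
(3,4): L (options (0,4)(W), (3,0)(W) are all W)
(3,5): L (options (0,5)(W), (3,1)(W), (3,0)(W) are all W)
(3,6): L (options (0,6)(W), (3,2)(W), (3,1)(W) are all W)
(4,4): L (options (1,4)(W), (0,4)(W), (4,0)(W) are all W)
(4,5): L (options (1,5)(W), (0,5)(W), (4,1)(W), (4,0)(W) are all W)
(4,6): L (options (1,6)(W), (0,6)(W), (4,2)(W), (4,1)(W) are all W)
(5,4): L (options (2,4)(W), (1,4)(W), (0,4)(W), (5,0)(W) are all W)
(5,5): L (options (2,5)(W), (1,5)(W), (0,5)(W), (5,1)(W), (5,0)(W) are all W)
(5,6): L (options (2,6)(W), (1,6)(W), (0,6)(W), (5,2)(W), (5,1)(W) are all W)
Every other cell has at least one move into one of the L cells above, so it is W.
Every move from (5,6) reaches a W position, so the mover loses.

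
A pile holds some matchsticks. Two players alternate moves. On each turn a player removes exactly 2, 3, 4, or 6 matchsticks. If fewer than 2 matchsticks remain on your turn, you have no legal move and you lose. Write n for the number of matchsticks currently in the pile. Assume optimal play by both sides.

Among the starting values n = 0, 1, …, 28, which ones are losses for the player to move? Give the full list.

Compute win/loss labels from the base case upward. A position with no move is L. Any other position is W if it can reach an L in one move, else L.
n=0: no move → L
n=1: no move → L
n=2: W (go to 0, an L position)
n=3: W (go to 1, an L position)
n=4: W (go to 1, an L position)
n=5: W (go to 1, an L position)
n=6: W (go to 0, an L position)
n=7: W (go to 1, an L position)
n=8: L (options 6(W), 5(W), 4(W), 2(W) are all W)
n=9: L (options 7(W), 6(W), 5(W), 3(W) are all W)
n=10: W (go to 8, an L position)
n=11: W (go to 9, an L position)
n=12: W (go to 9, an L position)
n=13: W (go to 9, an L position)
n=14: W (go to 8, an L position)
n=15: W (go to 9, an L position)
n=16: L (options 14(W), 13(W), 12(W), 10(W) are all W)
n=17: L (options 15(W), 14(W), 13(W), 11(W) are all W)
n=18: W (go to 16, an L position)
n=19: W (go to 17, an L position)
n=20: W (go to 17, an L position)
n=21: W (go to 17, an L position)
n=22: W (go to 16, an L position)
n=23: W (go to 17, an L position)
n=24: L (options 22(W), 21(W), 20(W), 18(W) are all W)
n=25: L (options 23(W), 22(W), 21(W), 19(W) are all W)
n=26: W (go to 24, an L position)
n=27: W (go to 25, an L position)
n=28: W (go to 25, an L position)
The losing starting values of n are exactly the entries labelled L in this table (8 of them).

0, 1, 8, 9, 16, 17, 24, 25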